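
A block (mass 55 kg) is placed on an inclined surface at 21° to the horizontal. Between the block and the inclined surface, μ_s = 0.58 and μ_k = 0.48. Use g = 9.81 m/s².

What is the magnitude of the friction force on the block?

Perpendicular to the surface, N = m g cos θ = 55·9.81·cos 21° = 503.7 N.
Along the slope the weight component is m g sin θ = 193.4 N; friction must supply exactly this, acting up-slope.
The static-friction ceiling is μ_s N = 0.58 × 503.7 = 292.2 N.
Since |193.4| ≤ 292.2 N, the block remains in static equilibrium and friction takes exactly the required value.

f ≈ 193 N (up the incline)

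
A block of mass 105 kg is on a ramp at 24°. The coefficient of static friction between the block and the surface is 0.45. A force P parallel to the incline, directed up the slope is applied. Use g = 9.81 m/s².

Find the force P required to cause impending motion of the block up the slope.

P ≈ 842 N

At impending motion up the slope, friction acts down-slope at its limit: f = μ_s N.
P is parallel to the surface, so N = m g cos θ = 941 N.
Along the incline: P = m g sin θ + μ_s N = 419 + 0.45×941 = 842 N.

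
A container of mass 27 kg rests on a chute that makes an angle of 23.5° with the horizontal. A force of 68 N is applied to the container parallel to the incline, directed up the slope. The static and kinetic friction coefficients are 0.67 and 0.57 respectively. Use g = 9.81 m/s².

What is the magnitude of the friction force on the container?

f ≈ 37.6 N (up the incline)

Normal force: N = m g cos θ = 27 × 9.81 × cos 23.5° = 242.9 N.
For equilibrium along the incline the friction force must supply f = m g sin θ − P = 105.6 − 68 = 37.62 N (positive meaning up-slope).
Static friction can supply at most μ_s N = 162.7 N.
Since |37.62| ≤ 162.7 N, static friction is sufficient; f equals the required value, not μ_s N.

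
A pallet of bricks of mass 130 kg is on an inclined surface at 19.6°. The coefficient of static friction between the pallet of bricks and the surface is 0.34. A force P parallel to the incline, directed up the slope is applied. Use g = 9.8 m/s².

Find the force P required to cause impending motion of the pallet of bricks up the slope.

At impending motion up the slope, friction acts down-slope at its limit: f = μ_s N.
P is parallel to the surface, so N = m g cos θ = 1200 N.
Along the incline: P = m g sin θ + μ_s N = 427 + 0.34×1200 = 835 N.

P ≈ 835 N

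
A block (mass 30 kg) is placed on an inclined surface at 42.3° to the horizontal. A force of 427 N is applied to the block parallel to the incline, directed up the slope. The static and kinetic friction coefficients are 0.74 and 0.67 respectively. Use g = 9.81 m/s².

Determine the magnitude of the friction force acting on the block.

f ≈ 146 N (down the incline)

Perpendicular to the surface, N = m g cos θ = 30·9.81·cos 42.3° = 217.7 N.
Parallel to the incline, ΣF = 0 gives f = m g sin θ − P = 198.1 − 427 = -228.9 N (up-slope positive).
Maximum static friction available: μ_s N = 0.74 × 217.7 = 161.1 N.
Since |-228.9| > 161.1 N, static friction cannot hold it; the block slides up the incline and kinetic friction applies: f = μ_k N = 0.67 × 217.7 = 146 N.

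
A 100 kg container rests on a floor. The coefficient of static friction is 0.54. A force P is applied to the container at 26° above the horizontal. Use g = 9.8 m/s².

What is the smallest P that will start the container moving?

P ≈ 466 N

N = m g − P sin α (the pull lifts the container).
At impending slip, P cos α = μ_s N = μ_s (m g − P sin α).
Solving: P (cos α + μ_s sin α) = μ_s m g → P = 0.54×980/(cos 26° + 0.54 sin 26°) = 529/1.136 = 466 N.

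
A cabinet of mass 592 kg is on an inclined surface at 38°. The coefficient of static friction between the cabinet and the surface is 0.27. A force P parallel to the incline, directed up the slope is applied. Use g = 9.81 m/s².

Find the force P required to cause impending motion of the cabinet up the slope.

At impending motion up the slope, friction acts down-slope at its limit: f = μ_s N.
P is parallel to the surface, so N = m g cos θ = 4580 N.
Along the incline: P = m g sin θ + μ_s N = 3580 + 0.27×4580 = 4810 N.

P ≈ 4810 N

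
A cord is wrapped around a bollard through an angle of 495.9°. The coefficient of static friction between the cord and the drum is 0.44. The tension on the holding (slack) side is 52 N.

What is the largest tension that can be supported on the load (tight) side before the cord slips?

At impending slip the capstan equation gives T₂/T₁ = e^{μβ} with β in radians.
β = 495.9° × π/180 = 8.655 rad.
e^{μβ} = e^{0.44×8.655} = 45.07.
T₂ = T₁ · e^{μβ} = 52 × 45.07 = 2340 N.

T_max ≈ 2340 N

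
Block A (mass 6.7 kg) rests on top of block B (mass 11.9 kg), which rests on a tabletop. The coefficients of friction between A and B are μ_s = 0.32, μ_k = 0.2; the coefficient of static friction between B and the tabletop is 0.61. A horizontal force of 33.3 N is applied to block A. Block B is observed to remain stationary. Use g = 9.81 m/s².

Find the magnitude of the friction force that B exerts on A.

f ≈ 13.1 N

The normal force B exerts on A is simply A's weight, N₁ = 65.73 N.
So the A–B interface can sustain at most μ_s N₁ = 21.03 N of static friction.
P = 33.3 N exceeds that limit, so A slips over B and the interface friction becomes kinetic: f₁ = μ_k N₁ = 0.2×65.73 = 13.1 N.
By Newton's third law B feels 13.1 N forward from A. With B stationary, the floor's static friction on B balances it: f₂ = 13.1 N (well within μ_s(m_A+m_B)g = 111.3 N).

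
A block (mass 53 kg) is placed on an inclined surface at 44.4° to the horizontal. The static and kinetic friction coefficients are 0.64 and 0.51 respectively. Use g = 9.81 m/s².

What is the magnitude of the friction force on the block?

The normal reaction is N = m g cos θ = 371.5 N.
For equilibrium along the incline, friction must balance the weight component: f = m g sin θ = 363.8 N up the slope.
Maximum static friction available: μ_s N = 0.64 × 371.5 = 237.7 N.
|363.8| exceeds 237.7 N, so the block slips down-slope; friction is kinetic, f = μ_k N = 0.51×371.5 = 189 N.

f ≈ 189 N (up the incline)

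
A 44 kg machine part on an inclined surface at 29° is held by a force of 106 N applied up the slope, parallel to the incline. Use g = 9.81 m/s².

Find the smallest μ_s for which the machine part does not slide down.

N = m g cos θ = 377.5 N.
Friction must make up the shortfall along the incline: f = m g sin θ − P = 209.3 − 106 = 103.3 N.
At the threshold f = μ_s N, so μ_s,min = 103.3/377.5 = 0.274.

μ_s,min ≈ 0.274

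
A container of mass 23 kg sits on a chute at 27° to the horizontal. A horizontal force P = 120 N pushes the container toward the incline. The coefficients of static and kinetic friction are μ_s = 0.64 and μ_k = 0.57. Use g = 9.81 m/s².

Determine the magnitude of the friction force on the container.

f ≈ 4.49 N (down the incline)

Resolve perpendicular to the incline: N = m g cos θ + P sin θ = 23×9.81×cos 27° + 120×sin 27° = 255.5 N.
Parallel to the incline: P cos θ − m g sin θ = 106.9 − 102.4 = 4.487 N; the friction needed to balance this is 4.487 N acting down the slope.
The limit of static friction is μ_s N = 163.5 N.
|f_req| = 4.487 ≤ 163.5 N → the container is in equilibrium; friction equals the required value.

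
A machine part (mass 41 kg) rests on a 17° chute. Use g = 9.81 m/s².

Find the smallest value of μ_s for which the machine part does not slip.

μ_s,min ≈ 0.306

At the slip threshold m g sin θ = μ_s m g cos θ, so μ_s,min = tan θ.
μ_s,min = tan 17° = 0.306.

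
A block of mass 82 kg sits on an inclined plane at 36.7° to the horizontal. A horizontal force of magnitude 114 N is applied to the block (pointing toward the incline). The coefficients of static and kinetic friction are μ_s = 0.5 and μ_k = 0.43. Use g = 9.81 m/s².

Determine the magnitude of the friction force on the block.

Resolve perpendicular to the incline: N = m g cos θ + P sin θ = 82×9.81×cos 36.7° + 114×sin 36.7° = 713.1 N.
Along the incline, the net driving force (taking up-slope positive) is P cos θ − m g sin θ = 91.4 − 480.7 = -389.3 N, so equilibrium requires friction f = 389.3 N (up-slope).
Maximum static friction: μ_s N = 0.5 × 713.1 = 356.5 N.
The required 389.3 N exceeds the static limit, so the block slides down-slope and f = μ_k N = 0.43×713.1 = 307 N.

f ≈ 307 N (up the incline)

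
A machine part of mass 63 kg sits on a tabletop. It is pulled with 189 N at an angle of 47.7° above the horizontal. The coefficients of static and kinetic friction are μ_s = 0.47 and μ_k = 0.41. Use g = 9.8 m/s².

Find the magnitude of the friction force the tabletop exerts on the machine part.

f ≈ 127 N

N = m g − P sin α = 617.4 − 189×sin 47.7° = 477.6 N.
The horizontal driving force is P cos α = 127.2 N, so equilibrium needs friction f = 127.2 N.
The static-friction limit is μ_s N = 224.5 N.
127.2 ≤ 224.5 N → static; friction equals the required 127 N.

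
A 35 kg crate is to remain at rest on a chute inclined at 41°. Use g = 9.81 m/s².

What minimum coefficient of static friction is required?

At the slip threshold m g sin θ = μ_s m g cos θ, so μ_s,min = tan θ.
μ_s,min = tan 41° = 0.869.

μ_s,min ≈ 0.869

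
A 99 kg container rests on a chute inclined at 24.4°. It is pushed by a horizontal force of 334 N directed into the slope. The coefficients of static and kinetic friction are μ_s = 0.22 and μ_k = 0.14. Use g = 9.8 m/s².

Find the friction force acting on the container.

f ≈ 96.6 N (up the incline)

The horizontal push has a component P sin θ into the surface, so N = m g cos θ + P sin θ = 883.5 + 138 = 1022 N.
Along the incline, the net driving force (taking up-slope positive) is P cos θ − m g sin θ = 304.2 − 400.8 = -96.63 N, so equilibrium requires friction f = 96.63 N (up-slope).
The limit of static friction is μ_s N = 224.7 N.
Since 96.63 N is within the 224.7 N limit, the container stays put and friction is exactly 96.6 N.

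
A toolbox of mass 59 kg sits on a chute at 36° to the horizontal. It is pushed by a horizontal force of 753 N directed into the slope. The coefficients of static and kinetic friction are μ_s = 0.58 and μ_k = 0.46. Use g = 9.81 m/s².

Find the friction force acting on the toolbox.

Normal direction: N = m g cos θ + P sin θ = 910.9 N.
Along the incline, the net driving force (taking up-slope positive) is P cos θ − m g sin θ = 609.2 − 340.2 = 269 N, so equilibrium requires friction f = -269 N (down-slope).
Maximum static friction: μ_s N = 0.58 × 910.9 = 528.3 N.
Since 269 N is within the 528.3 N limit, the toolbox stays put and friction is exactly 269 N.

f ≈ 269 N (down the incline)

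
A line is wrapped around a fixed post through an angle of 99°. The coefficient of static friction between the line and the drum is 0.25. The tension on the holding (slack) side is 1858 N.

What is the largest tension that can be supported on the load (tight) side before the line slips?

At impending slip the capstan equation gives T₂/T₁ = e^{μβ} with β in radians.
β = 99° × π/180 = 1.728 rad.
e^{μβ} = e^{0.25×1.728} = 1.54.
T₂ = T₁ · e^{μβ} = 1858 × 1.54 = 2860 N.

T_max ≈ 2860 N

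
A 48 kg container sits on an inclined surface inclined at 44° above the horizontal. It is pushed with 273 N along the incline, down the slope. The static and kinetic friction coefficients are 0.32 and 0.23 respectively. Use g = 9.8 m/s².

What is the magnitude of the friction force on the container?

f ≈ 77.8 N (up the incline)

Normal force: N = m g cos θ = 48 × 9.8 × cos 44° = 338.4 N.
Parallel to the incline, ΣF = 0 gives f = m g sin θ + P = 326.8 + 273 = 599.8 N (up-slope positive).
Maximum static friction available: μ_s N = 0.32 × 338.4 = 108.3 N.
|599.8| exceeds 108.3 N, so the container slips down-slope; friction is kinetic, f = μ_k N = 0.23×338.4 = 77.8 N.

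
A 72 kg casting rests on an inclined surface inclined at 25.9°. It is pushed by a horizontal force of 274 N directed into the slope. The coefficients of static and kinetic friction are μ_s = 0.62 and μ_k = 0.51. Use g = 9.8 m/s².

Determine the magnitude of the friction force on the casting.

The horizontal push has a component P sin θ into the surface, so N = m g cos θ + P sin θ = 634.7 + 119.7 = 754.4 N.
Parallel to the incline: P cos θ − m g sin θ = 246.5 − 308.2 = -61.73 N; the friction needed to balance this is 61.73 N acting up the slope.
Maximum static friction: μ_s N = 0.62 × 754.4 = 467.7 N.
Since 61.73 N is within the 467.7 N limit, the casting stays put and friction is exactly 61.7 N.

f ≈ 61.7 N (up the incline)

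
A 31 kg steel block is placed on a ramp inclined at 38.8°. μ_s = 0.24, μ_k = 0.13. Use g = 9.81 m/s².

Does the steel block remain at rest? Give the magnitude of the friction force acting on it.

f ≈ 30.8 N

N = m g cos θ = 237 N.
Down-slope weight component: m g sin θ = 191 N.
μ_s N = 56.9 N.
191 > 56.9 N, so it slides; kinetic friction f = μ_k N = 0.13×237 = 30.8 N.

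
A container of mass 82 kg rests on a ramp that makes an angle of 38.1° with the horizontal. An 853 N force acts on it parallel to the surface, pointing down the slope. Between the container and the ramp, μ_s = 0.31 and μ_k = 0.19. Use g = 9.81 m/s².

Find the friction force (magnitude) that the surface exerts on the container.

Normal force: N = m g cos θ = 82 × 9.81 × cos 38.1° = 633 N.
The friction needed for equilibrium is m g sin θ + P = 496.4 + 853 = 1349 N, measured positive up-slope.
The static-friction ceiling is μ_s N = 0.31 × 633 = 196.2 N.
Since |1349| > 196.2 N, static friction cannot hold it; the container slides down the incline and kinetic friction applies: f = μ_k N = 0.19 × 633 = 120 N.

f ≈ 120 N (up the incline)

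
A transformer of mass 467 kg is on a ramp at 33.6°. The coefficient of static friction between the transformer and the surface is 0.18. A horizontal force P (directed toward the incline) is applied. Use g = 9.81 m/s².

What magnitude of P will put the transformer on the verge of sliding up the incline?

P ≈ 4390 N

At impending motion up the slope, friction acts down-slope at its limit: f = μ_s N.
Perpendicular to the incline: N = m g cos θ + P sin θ.
Along the incline: P cos θ = m g sin θ + μ_s N = m g sin θ + μ_s (m g cos θ + P sin θ).
Solving, P (cos θ − μ_s sin θ) = m g (sin θ + μ_s cos θ), so P = 467×9.81×(sin 33.6° + 0.18 cos 33.6°)/(cos 33.6° − 0.18 sin 33.6°) = 4580×0.7033/0.7333 = 4390 N.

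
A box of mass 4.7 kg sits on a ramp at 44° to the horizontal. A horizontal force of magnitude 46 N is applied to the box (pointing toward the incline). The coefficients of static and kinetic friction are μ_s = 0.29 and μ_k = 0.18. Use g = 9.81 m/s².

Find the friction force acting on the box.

The horizontal push has a component P sin θ into the surface, so N = m g cos θ + P sin θ = 33.17 + 31.95 = 65.12 N.
Parallel to the incline: P cos θ − m g sin θ = 33.09 − 32.03 = 1.061 N; the friction needed to balance this is 1.061 N acting down the slope.
The limit of static friction is μ_s N = 18.89 N.
|f_req| = 1.061 ≤ 18.89 N → the box is in equilibrium; friction equals the required value.

f ≈ 1.06 N (down the incline)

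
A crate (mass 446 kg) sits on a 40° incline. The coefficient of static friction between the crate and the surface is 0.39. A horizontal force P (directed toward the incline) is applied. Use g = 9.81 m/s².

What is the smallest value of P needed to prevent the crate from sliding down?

P_min ≈ 1480 N

The crate tends to slide down (tan θ > μ_s), so at the point of impending slip friction acts up-slope at its limit: f = μ_s N.
Perpendicular to the incline: N = m g cos θ + P sin θ.
Along the incline: P cos θ + μ_s N = m g sin θ, i.e. P cos θ + μ_s (m g cos θ + P sin θ) = m g sin θ.
Solving, P (cos θ + μ_s sin θ) = m g (sin θ − μ_s cos θ), so P = 4380×0.344/1.017 = 1480 N.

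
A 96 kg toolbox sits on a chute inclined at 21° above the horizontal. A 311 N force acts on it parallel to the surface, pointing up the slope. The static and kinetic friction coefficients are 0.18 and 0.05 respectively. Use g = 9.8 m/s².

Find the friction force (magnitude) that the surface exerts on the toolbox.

The normal reaction is N = m g cos θ = 878.3 N.
The friction needed for equilibrium is m g sin θ − P = 337.2 − 311 = 26.15 N, measured positive up-slope.
Maximum static friction available: μ_s N = 0.18 × 878.3 = 158.1 N.
Since |26.15| ≤ 158.1 N, static friction is sufficient; f equals the required value, not μ_s N.

f ≈ 26.2 N (up the incline)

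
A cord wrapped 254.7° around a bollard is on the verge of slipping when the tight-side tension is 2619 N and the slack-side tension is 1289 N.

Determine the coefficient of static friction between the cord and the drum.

T₂/T₁ = e^{μβ} → μ = ln(T₂/T₁)/β.
β = 254.7° = 4.445 rad.
μ = ln(2619/1289)/4.445 = ln(2.032)/4.445 = 0.159.

μ ≈ 0.159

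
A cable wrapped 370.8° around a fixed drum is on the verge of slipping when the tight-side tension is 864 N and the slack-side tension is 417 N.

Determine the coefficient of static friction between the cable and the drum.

μ ≈ 0.113

T₂/T₁ = e^{μβ} → μ = ln(T₂/T₁)/β.
β = 370.8° = 6.472 rad.
μ = ln(864/417)/6.472 = ln(2.072)/6.472 = 0.113.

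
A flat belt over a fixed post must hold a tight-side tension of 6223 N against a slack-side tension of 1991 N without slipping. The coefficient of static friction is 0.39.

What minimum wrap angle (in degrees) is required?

β_min ≈ 167°

T₂/T₁ = e^{μβ} → β = ln(T₂/T₁)/μ.
β = ln(6223/1991)/0.39 = 1.14/0.39 = 2.922 rad.
In degrees: β = 2.922 × 180/π = 167°.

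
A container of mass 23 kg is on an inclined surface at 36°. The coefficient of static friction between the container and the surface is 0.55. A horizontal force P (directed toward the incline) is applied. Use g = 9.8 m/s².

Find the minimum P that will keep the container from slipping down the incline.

The container tends to slide down (tan θ > μ_s), so at the point of impending slip friction acts up-slope at its limit: f = μ_s N.
Perpendicular to the incline: N = m g cos θ + P sin θ.
Along the incline: P cos θ + μ_s N = m g sin θ, i.e. P cos θ + μ_s (m g cos θ + P sin θ) = m g sin θ.
Solving, P (cos θ + μ_s sin θ) = m g (sin θ − μ_s cos θ), so P = 225×0.1428/1.132 = 28.4 N.

P_min ≈ 28.4 N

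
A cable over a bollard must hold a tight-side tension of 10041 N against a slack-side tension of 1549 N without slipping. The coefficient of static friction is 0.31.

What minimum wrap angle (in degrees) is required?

T₂/T₁ = e^{μβ} → β = ln(T₂/T₁)/μ.
β = ln(10041/1549)/0.31 = 1.869/0.31 = 6.029 rad.
In degrees: β = 6.029 × 180/π = 345°.

β_min ≈ 345°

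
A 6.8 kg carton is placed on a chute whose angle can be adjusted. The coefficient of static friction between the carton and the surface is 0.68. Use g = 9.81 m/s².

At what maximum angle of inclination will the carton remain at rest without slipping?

At the slip threshold, m g sin θ = μ_s · m g cos θ, so tan θ = μ_s.
θ_max = arctan(0.68) = 34.2°.

θ_max ≈ 34.2°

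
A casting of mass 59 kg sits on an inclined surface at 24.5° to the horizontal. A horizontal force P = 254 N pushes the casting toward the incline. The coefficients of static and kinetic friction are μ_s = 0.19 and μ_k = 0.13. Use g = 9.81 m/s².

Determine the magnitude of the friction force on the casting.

The horizontal push has a component P sin θ into the surface, so N = m g cos θ + P sin θ = 526.7 + 105.3 = 632 N.
Along the incline, the net driving force (taking up-slope positive) is P cos θ − m g sin θ = 231.1 − 240 = -8.89 N, so equilibrium requires friction f = 8.89 N (up-slope).
The limit of static friction is μ_s N = 120.1 N.
Since 8.89 N is within the 120.1 N limit, the casting stays put and friction is exactly 8.89 N.

f ≈ 8.89 N (up the incline)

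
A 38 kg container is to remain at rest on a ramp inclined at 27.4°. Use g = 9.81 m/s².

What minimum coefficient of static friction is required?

At the slip threshold m g sin θ = μ_s m g cos θ, so μ_s,min = tan θ.
μ_s,min = tan 27.4° = 0.518.

μ_s,min ≈ 0.518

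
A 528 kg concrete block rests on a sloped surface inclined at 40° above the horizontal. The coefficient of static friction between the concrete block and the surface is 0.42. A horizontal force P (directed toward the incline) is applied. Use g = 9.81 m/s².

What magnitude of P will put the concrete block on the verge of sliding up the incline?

P ≈ 10100 N

At impending motion up the slope, friction acts down-slope at its limit: f = μ_s N.
Perpendicular to the incline: N = m g cos θ + P sin θ.
Along the incline: P cos θ = m g sin θ + μ_s N = m g sin θ + μ_s (m g cos θ + P sin θ).
Solving, P (cos θ − μ_s sin θ) = m g (sin θ + μ_s cos θ), so P = 528×9.81×(sin 40° + 0.42 cos 40°)/(cos 40° − 0.42 sin 40°) = 5180×0.9645/0.4961 = 10100 N.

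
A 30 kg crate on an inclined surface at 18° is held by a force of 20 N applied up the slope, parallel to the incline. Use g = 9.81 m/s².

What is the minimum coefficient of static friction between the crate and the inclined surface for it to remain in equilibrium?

N = m g cos θ = 279.9 N.
Friction must make up the shortfall along the incline: f = m g sin θ − P = 90.94 − 20 = 70.94 N.
At the threshold f = μ_s N, so μ_s,min = 70.94/279.9 = 0.253.

μ_s,min ≈ 0.253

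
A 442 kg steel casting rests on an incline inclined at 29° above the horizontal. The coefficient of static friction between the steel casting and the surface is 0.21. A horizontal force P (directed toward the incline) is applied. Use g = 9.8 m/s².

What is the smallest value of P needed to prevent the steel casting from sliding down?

The steel casting tends to slide down (tan θ > μ_s), so at the point of impending slip friction acts up-slope at its limit: f = μ_s N.
Perpendicular to the incline: N = m g cos θ + P sin θ.
Along the incline: P cos θ + μ_s N = m g sin θ, i.e. P cos θ + μ_s (m g cos θ + P sin θ) = m g sin θ.
Solving, P (cos θ + μ_s sin θ) = m g (sin θ − μ_s cos θ), so P = 4330×0.3011/0.9764 = 1340 N.

P_min ≈ 1340 N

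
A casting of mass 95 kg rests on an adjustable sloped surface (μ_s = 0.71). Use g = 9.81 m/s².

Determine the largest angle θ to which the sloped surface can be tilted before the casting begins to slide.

θ_max ≈ 35.4°

At the slip threshold, m g sin θ = μ_s · m g cos θ, so tan θ = μ_s.
θ_max = arctan(0.71) = 35.4°.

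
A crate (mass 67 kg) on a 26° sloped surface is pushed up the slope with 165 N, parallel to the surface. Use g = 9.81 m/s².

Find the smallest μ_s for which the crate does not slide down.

N = m g cos θ = 590.8 N.
Friction must make up the shortfall along the incline: f = m g sin θ − P = 288.1 − 165 = 123.1 N.
At the threshold f = μ_s N, so μ_s,min = 123.1/590.8 = 0.208.

μ_s,min ≈ 0.208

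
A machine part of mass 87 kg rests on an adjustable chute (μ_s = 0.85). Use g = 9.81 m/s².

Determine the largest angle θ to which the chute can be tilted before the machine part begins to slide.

θ_max ≈ 40.4°

At the slip threshold, m g sin θ = μ_s · m g cos θ, so tan θ = μ_s.
θ_max = arctan(0.85) = 40.4°.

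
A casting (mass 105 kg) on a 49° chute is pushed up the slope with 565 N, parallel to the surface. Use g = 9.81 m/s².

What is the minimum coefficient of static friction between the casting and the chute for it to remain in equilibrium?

N = m g cos θ = 675.8 N.
Friction must make up the shortfall along the incline: f = m g sin θ − P = 777.4 − 565 = 212.4 N.
At the threshold f = μ_s N, so μ_s,min = 212.4/675.8 = 0.314.

μ_s,min ≈ 0.314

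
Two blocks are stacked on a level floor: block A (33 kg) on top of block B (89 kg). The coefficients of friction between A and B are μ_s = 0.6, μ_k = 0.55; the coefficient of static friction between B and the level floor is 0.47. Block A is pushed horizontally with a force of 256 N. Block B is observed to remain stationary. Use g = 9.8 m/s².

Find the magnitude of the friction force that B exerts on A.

The normal force B exerts on A is simply A's weight, N₁ = 323.4 N.
Maximum static friction on A from B: μ_s N₁ = 0.6×323.4 = 194 N.
Since P = 256 N > 194 N, A slides on B; the A–B friction is kinetic: f₁ = μ_k N₁ = 0.55×323.4 = 178 N.
By Newton's third law B feels 178 N forward from A. With B stationary, the floor's static friction on B balances it: f₂ = 178 N (well within μ_s(m_A+m_B)g = 561.9 N).

f ≈ 178 N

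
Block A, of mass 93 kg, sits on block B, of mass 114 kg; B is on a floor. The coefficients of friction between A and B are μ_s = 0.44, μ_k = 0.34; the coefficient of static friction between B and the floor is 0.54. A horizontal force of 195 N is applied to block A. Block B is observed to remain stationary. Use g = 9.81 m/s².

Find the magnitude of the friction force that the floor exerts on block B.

f ≈ 195 N

Between the blocks, N₁ = m_A g = 912.3 N.
Maximum static friction on A from B: μ_s N₁ = 0.44×912.3 = 401.4 N.
P = 195 N is within that limit, so A and B move together (both at rest); the A–B friction is simply f₁ = P = 195 N.
B experiences an equal 195 N forward from A (third law). B is in equilibrium, so the floor supplies f₂ = 195 N of static friction (limit μ_s(m_A+m_B)g = 1097 N, not exceeded).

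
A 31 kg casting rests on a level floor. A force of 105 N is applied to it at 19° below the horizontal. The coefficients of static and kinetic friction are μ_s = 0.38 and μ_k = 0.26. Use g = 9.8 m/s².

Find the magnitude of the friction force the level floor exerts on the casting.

N = m g + P sin α = 303.8 + 105×sin 19° = 338 N.
For equilibrium, f = P cos α = 105×cos 19° = 99.28 N.
The static-friction limit is μ_s N = 128.4 N.
Since 99.28 N does not exceed the limit, the casting stays at rest and f = 99.3 N.

f ≈ 99.3 N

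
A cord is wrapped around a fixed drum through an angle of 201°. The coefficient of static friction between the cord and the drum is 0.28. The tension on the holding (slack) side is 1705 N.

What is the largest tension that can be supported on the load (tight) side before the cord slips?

At impending slip the capstan equation gives T₂/T₁ = e^{μβ} with β in radians.
β = 201° × π/180 = 3.508 rad.
e^{μβ} = e^{0.28×3.508} = 2.671.
T₂ = T₁ · e^{μβ} = 1705 × 2.671 = 4550 N.

T_max ≈ 4550 N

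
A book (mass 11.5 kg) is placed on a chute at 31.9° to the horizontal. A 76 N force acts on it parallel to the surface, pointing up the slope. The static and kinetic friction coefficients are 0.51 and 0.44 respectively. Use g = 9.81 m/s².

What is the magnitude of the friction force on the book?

f ≈ 16.4 N (down the incline)

The normal reaction is N = m g cos θ = 95.78 N.
The friction needed for equilibrium is m g sin θ − P = 59.62 − 76 = -16.38 N, measured positive up-slope.
Static friction can supply at most μ_s N = 48.85 N.
Since |-16.38| ≤ 48.85 N, the book remains in static equilibrium and friction takes exactly the required value.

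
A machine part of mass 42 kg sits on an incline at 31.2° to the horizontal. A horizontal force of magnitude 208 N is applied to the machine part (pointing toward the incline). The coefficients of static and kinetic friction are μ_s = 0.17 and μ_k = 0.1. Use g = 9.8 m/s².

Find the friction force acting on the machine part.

f ≈ 35.3 N (up the incline)

Resolve perpendicular to the incline: N = m g cos θ + P sin θ = 42×9.8×cos 31.2° + 208×sin 31.2° = 459.8 N.
Parallel to the incline: P cos θ − m g sin θ = 177.9 − 213.2 = -35.3 N; the friction needed to balance this is 35.3 N acting up the slope.
Maximum static friction: μ_s N = 0.17 × 459.8 = 78.17 N.
|f_req| = 35.3 ≤ 78.17 N → the machine part is in equilibrium; friction equals the required value.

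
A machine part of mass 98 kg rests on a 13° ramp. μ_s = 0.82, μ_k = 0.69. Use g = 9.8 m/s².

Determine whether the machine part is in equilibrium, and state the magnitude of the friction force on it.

N = m g cos θ = 936 N.
Down-slope weight component: m g sin θ = 216 N.
μ_s N = 767 N.
216 ≤ 767 N, so it stays put; friction = 216 N.

f ≈ 216 N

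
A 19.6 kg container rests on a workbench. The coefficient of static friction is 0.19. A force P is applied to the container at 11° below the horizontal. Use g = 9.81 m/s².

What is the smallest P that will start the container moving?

P ≈ 38.6 N

N = m g + P sin α (the push presses the container into the workbench).
At impending slip, P cos α = μ_s N = μ_s (m g + P sin α).
Solving: P (cos α − μ_s sin α) = μ_s m g → P = 0.19×192/(cos 11° − 0.19 sin 11°) = 36.5/0.9454 = 38.6 N.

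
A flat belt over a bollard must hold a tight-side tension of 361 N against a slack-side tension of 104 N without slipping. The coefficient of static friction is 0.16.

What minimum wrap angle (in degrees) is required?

T₂/T₁ = e^{μβ} → β = ln(T₂/T₁)/μ.
β = ln(361/104)/0.16 = 1.244/0.16 = 7.778 rad.
In degrees: β = 7.778 × 180/π = 446°.

β_min ≈ 446°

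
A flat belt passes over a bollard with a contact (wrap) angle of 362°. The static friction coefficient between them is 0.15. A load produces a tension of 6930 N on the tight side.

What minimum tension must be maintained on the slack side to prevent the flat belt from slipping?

T_min ≈ 2690 N

Capstan equation at impending slip: T_tight/T_slack = e^{μβ}.
β = 362° = 6.318 rad; e^{μβ} = e^{0.15×6.318} = 2.58.
T_slack = T_tight / e^{μβ} = 6930 / 2.58 = 2690 N.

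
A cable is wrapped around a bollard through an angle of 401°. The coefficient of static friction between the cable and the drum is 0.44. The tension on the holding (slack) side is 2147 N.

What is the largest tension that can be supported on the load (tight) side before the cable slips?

At impending slip the capstan equation gives T₂/T₁ = e^{μβ} with β in radians.
β = 401° × π/180 = 6.999 rad.
e^{μβ} = e^{0.44×6.999} = 21.75.
T₂ = T₁ · e^{μβ} = 2147 × 21.75 = 46700 N.

T_max ≈ 46700 N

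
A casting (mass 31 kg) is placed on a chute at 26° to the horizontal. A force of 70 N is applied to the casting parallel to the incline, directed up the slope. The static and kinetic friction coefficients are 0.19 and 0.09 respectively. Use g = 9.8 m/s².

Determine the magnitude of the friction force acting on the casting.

Perpendicular to the surface, N = m g cos θ = 31·9.8·cos 26° = 273.1 N.
For equilibrium along the incline the friction force must supply f = m g sin θ − P = 133.2 − 70 = 63.18 N (positive meaning up-slope).
Static friction can supply at most μ_s N = 51.88 N.
Since |63.18| > 51.88 N, static friction cannot hold it; the casting slides down the incline and kinetic friction applies: f = μ_k N = 0.09 × 273.1 = 24.6 N.

f ≈ 24.6 N (up the incline)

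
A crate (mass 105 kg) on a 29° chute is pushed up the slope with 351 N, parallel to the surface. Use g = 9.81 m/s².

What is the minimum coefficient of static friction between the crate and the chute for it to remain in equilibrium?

N = m g cos θ = 900.9 N.
Friction must make up the shortfall along the incline: f = m g sin θ − P = 499.4 − 351 = 148.4 N.
At the threshold f = μ_s N, so μ_s,min = 148.4/900.9 = 0.165.

μ_s,min ≈ 0.165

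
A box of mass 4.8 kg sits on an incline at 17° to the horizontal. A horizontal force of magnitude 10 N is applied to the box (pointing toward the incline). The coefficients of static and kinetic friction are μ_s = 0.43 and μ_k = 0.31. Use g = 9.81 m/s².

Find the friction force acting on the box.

Normal direction: N = m g cos θ + P sin θ = 47.95 N.
Parallel to the incline: P cos θ − m g sin θ = 9.563 − 13.77 = -4.204 N; the friction needed to balance this is 4.204 N acting up the slope.
The limit of static friction is μ_s N = 20.62 N.
|f_req| = 4.204 ≤ 20.62 N → the box is in equilibrium; friction equals the required value.

f ≈ 4.2 N (up the incline)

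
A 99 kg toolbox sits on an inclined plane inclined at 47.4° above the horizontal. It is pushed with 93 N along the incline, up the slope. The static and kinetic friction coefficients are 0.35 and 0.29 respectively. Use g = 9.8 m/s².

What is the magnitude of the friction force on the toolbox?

Normal force: N = m g cos θ = 99 × 9.8 × cos 47.4° = 656.7 N.
For equilibrium along the incline the friction force must supply f = m g sin θ − P = 714.2 − 93 = 621.2 N (positive meaning up-slope).
Static friction can supply at most μ_s N = 229.8 N.
Since |621.2| > 229.8 N, static friction cannot hold it; the toolbox slides down the incline and kinetic friction applies: f = μ_k N = 0.29 × 656.7 = 190 N.

f ≈ 190 N (up the incline)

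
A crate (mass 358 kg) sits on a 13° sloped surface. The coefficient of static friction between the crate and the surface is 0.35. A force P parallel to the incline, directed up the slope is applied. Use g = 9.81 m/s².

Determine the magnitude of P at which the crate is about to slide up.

At impending motion up the slope, friction acts down-slope at its limit: f = μ_s N.
P is parallel to the surface, so N = m g cos θ = 3420 N.
Along the incline: P = m g sin θ + μ_s N = 790 + 0.35×3420 = 1990 N.

P ≈ 1990 N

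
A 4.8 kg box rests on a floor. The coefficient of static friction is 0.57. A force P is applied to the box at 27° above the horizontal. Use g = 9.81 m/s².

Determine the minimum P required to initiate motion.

N = m g − P sin α (the pull lifts the box).
At impending slip, P cos α = μ_s N = μ_s (m g − P sin α).
Solving: P (cos α + μ_s sin α) = μ_s m g → P = 0.57×47.1/(cos 27° + 0.57 sin 27°) = 26.8/1.15 = 23.3 N.

P ≈ 23.3 N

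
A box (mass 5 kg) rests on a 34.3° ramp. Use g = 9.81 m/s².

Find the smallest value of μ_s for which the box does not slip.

At the slip threshold m g sin θ = μ_s m g cos θ, so μ_s,min = tan θ.
μ_s,min = tan 34.3° = 0.682.

μ_s,min ≈ 0.682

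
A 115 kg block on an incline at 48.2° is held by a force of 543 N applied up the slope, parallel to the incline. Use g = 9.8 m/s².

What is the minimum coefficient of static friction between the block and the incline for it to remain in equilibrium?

μ_s,min ≈ 0.396

N = m g cos θ = 751.2 N.
Friction must make up the shortfall along the incline: f = m g sin θ − P = 840.2 − 543 = 297.2 N.
At the threshold f = μ_s N, so μ_s,min = 297.2/751.2 = 0.396.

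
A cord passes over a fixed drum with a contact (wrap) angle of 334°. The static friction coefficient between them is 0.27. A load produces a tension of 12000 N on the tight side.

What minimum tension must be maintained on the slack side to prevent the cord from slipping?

T_min ≈ 2490 N

Capstan equation at impending slip: T_tight/T_slack = e^{μβ}.
β = 334° = 5.829 rad; e^{μβ} = e^{0.27×5.829} = 4.826.
T_slack = T_tight / e^{μβ} = 12000 / 4.826 = 2490 N.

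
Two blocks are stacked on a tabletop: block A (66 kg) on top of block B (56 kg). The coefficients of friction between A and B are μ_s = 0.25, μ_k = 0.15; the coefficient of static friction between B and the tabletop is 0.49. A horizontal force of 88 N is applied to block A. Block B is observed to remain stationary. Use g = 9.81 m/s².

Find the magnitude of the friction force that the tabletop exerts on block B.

The normal force B exerts on A is simply A's weight, N₁ = 647.5 N.
So the A–B interface can sustain at most μ_s N₁ = 161.9 N of static friction.
Since P = 88 N ≤ 161.9 N, A does not slip on B; friction on A equals P = 88 N.
B experiences an equal 88 N forward from A (third law). B is in equilibrium, so the floor supplies f₂ = 88 N of static friction (limit μ_s(m_A+m_B)g = 586.4 N, not exceeded).

f ≈ 88 N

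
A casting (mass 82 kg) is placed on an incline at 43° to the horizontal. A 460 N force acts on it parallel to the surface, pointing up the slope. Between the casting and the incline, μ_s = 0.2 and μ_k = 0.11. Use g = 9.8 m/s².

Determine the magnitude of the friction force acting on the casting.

Perpendicular to the surface, N = m g cos θ = 82·9.8·cos 43° = 587.7 N.
For equilibrium along the incline the friction force must supply f = m g sin θ − P = 548.1 − 460 = 88.05 N (positive meaning up-slope).
Static friction can supply at most μ_s N = 117.5 N.
Since |88.05| ≤ 117.5 N, static friction is sufficient; f equals the required value, not μ_s N.

f ≈ 88.1 N (up the incline)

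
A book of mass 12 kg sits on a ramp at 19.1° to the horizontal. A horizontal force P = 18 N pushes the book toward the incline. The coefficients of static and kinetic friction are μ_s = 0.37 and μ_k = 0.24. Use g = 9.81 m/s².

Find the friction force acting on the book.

f ≈ 21.5 N (up the incline)

Normal direction: N = m g cos θ + P sin θ = 117.1 N.
Along the incline, the net driving force (taking up-slope positive) is P cos θ − m g sin θ = 17.01 − 38.52 = -21.51 N, so equilibrium requires friction f = 21.51 N (up-slope).
Maximum static friction: μ_s N = 0.37 × 117.1 = 43.34 N.
Since 21.51 N is within the 43.34 N limit, the book stays put and friction is exactly 21.5 N.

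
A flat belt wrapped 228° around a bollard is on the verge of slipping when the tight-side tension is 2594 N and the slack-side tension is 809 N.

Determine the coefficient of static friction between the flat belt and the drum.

μ ≈ 0.293

T₂/T₁ = e^{μβ} → μ = ln(T₂/T₁)/β.
β = 228° = 3.979 rad.
μ = ln(2594/809)/3.979 = ln(3.206)/3.979 = 0.293.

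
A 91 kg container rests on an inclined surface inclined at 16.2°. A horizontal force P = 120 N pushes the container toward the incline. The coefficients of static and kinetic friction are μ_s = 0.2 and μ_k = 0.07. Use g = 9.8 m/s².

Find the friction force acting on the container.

Resolve perpendicular to the incline: N = m g cos θ + P sin θ = 91×9.8×cos 16.2° + 120×sin 16.2° = 889.9 N.
Along the incline, the net driving force (taking up-slope positive) is P cos θ − m g sin θ = 115.2 − 248.8 = -133.6 N, so equilibrium requires friction f = 133.6 N (up-slope).
Maximum static friction: μ_s N = 0.2 × 889.9 = 178 N.
Since 133.6 N is within the 178 N limit, the container stays put and friction is exactly 134 N.

f ≈ 134 N (up the incline)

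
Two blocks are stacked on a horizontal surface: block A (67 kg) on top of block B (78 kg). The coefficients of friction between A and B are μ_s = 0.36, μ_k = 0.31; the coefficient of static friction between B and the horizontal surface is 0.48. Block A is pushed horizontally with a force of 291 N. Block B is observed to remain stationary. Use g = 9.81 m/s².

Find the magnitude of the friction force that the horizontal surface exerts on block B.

Between the blocks, N₁ = m_A g = 657.3 N.
Maximum static friction on A from B: μ_s N₁ = 0.36×657.3 = 236.6 N.
P = 291 N exceeds that limit, so A slips over B and the interface friction becomes kinetic: f₁ = μ_k N₁ = 0.31×657.3 = 204 N.
B experiences an equal 204 N forward from A (third law). B is in equilibrium, so the floor supplies f₂ = 204 N of static friction (limit μ_s(m_A+m_B)g = 682.8 N, not exceeded).

f ≈ 204 N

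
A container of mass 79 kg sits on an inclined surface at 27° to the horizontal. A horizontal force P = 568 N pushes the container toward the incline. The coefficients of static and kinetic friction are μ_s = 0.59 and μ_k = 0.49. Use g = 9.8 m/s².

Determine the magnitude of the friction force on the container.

The horizontal push has a component P sin θ into the surface, so N = m g cos θ + P sin θ = 689.8 + 257.9 = 947.7 N.
Parallel to the incline: P cos θ − m g sin θ = 506.1 − 351.5 = 154.6 N; the friction needed to balance this is 154.6 N acting down the slope.
Maximum static friction: μ_s N = 0.59 × 947.7 = 559.1 N.
Since 154.6 N is within the 559.1 N limit, the container stays put and friction is exactly 155 N.

f ≈ 155 N (down the incline)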